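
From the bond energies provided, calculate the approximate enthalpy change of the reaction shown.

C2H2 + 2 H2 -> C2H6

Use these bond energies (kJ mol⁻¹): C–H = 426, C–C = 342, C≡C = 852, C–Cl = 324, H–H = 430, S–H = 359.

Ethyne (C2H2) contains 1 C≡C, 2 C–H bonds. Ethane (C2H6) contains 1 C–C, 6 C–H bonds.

ΔH ≈ −334 kJ

Bonds broken (reactants):
  C≡C: 1 × 852 = 852
  C–H: 2 × 426 = 852
  H–H: 2 × 430 = 860
  Σ(broken) = 2564 kJ
Bonds formed (products):
  C–C: 1 × 342 = 342
  C–H: 6 × 426 = 2556
  Σ(formed) = 2898 kJ
ΔH = Σ(broken) − Σ(formed) = 2564 − 2898 = −334 kJ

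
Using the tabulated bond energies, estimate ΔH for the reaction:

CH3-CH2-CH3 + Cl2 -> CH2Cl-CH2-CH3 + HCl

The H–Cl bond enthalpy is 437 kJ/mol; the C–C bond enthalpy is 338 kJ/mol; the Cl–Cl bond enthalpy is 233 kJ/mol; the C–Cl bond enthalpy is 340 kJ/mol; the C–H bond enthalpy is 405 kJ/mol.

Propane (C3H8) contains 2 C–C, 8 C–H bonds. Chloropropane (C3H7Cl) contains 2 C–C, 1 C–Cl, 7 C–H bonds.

ΔH ≈ −139 kJ

Bonds broken (reactants):
  C–C: 2 × 338 = 676
  C–H: 8 × 405 = 3240
  Cl–Cl: 1 × 233 = 233
  Σ(broken) = 4149 kJ
Bonds formed (products):
  C–C: 2 × 338 = 676
  C–Cl: 1 × 340 = 340
  C–H: 7 × 405 = 2835
  H–Cl: 1 × 437 = 437
  Σ(formed) = 4288 kJ
ΔH = Σ(broken) − Σ(formed) = 4149 − 4288 = −139 kJ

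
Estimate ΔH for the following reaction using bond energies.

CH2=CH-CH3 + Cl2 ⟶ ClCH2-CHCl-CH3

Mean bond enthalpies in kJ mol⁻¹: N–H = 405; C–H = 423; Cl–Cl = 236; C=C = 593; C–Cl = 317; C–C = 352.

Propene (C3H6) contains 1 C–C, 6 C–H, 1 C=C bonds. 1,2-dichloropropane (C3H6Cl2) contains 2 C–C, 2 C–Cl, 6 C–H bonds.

ΔH ≈ −157 kJ

Bonds broken (reactants):
  C–C: 1 × 352 = 352
  C–H: 6 × 423 = 2538
  C=C: 1 × 593 = 593
  Cl–Cl: 1 × 236 = 236
  Σ(broken) = 3719 kJ
Bonds formed (products):
  C–C: 2 × 352 = 704
  C–Cl: 2 × 317 = 634
  C–H: 6 × 423 = 2538
  Σ(formed) = 3876 kJ
ΔH = Σ(broken) − Σ(formed) = 3719 − 3876 = −157 kJ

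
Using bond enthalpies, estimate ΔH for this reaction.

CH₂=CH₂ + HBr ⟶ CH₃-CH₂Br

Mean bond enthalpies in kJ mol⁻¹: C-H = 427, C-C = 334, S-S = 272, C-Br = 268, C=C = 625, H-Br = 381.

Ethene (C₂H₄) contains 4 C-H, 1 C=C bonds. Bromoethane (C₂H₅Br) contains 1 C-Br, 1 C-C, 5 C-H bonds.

ΔH ≈ −23 kJ

Bonds broken (reactants):
  C-H: 4 × 427 = 1708
  C=C: 1 × 625 = 625
  H-Br: 1 × 381 = 381
  Σ(broken) = 2714 kJ
Bonds formed (products):
  C-Br: 1 × 268 = 268
  C-C: 1 × 334 = 334
  C-H: 5 × 427 = 2135
  Σ(formed) = 2737 kJ
ΔH = Σ(broken) − Σ(formed) = 2714 − 2737 = −23 kJ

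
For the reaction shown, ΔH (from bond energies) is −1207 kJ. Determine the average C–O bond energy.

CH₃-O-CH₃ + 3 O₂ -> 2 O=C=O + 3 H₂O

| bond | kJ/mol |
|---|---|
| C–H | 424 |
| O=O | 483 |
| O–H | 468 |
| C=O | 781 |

Let D be the C–O bond energy.
Σ(broken) = 6×424 + 2×D + 3×483 = 3993 + 2D
Σ(formed) = 4×781 + 6×468 = 5932
ΔH = Σ(broken) − Σ(formed) = (3993 + 2D) − (5932) = −1939 + 2D
Setting this equal to −1207 kJ gives 2D = 732, so D = 366 kJ/mol.

D(C–O) ≈ 366 kJ/mol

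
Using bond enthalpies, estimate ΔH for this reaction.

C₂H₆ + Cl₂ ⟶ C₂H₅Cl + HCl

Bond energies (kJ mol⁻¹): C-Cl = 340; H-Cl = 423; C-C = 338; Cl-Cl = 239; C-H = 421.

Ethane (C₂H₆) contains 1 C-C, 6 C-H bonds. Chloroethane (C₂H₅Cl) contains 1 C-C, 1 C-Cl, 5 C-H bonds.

ΔH ≈ −103 kJ

Bonds broken (reactants):
  C-C: 1 × 338 = 338
  C-H: 6 × 421 = 2526
  Cl-Cl: 1 × 239 = 239
  Σ(broken) = 3103 kJ
Bonds formed (products):
  C-C: 1 × 338 = 338
  C-Cl: 1 × 340 = 340
  C-H: 5 × 421 = 2105
  H-Cl: 1 × 423 = 423
  Σ(formed) = 3206 kJ
ΔH = Σ(broken) − Σ(formed) = 3103 − 3206 = −103 kJ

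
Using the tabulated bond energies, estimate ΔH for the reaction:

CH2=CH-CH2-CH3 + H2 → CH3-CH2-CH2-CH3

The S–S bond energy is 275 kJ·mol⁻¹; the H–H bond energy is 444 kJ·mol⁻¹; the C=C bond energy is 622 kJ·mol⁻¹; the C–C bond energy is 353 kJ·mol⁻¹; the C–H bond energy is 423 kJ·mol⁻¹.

Bonds broken (reactants):
  C–C: 2 × 353 = 706
  C–H: 8 × 423 = 3384
  C=C: 1 × 622 = 622
  H–H: 1 × 444 = 444
  Σ(broken) = 5156 kJ
Bonds formed (products):
  C–C: 3 × 353 = 1059
  C–H: 10 × 423 = 4230
  Σ(formed) = 5289 kJ
ΔH = Σ(broken) − Σ(formed) = 5156 − 5289 = −133 kJ

ΔH ≈ −133 kJ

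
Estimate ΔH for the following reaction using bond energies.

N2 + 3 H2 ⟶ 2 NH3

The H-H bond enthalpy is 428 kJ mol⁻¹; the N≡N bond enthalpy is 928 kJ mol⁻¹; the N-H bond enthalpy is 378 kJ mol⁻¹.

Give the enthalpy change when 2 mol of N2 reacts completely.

ΔH = −112 kJ

Bonds broken (reactants):
  H-H: 3 × 428 = 1284
  N≡N: 1 × 928 = 928
  Σ(broken) = 2212 kJ
Bonds formed (products):
  N-H: 6 × 378 = 2268
  Σ(formed) = 2268 kJ
ΔH = Σ(broken) − Σ(formed) = 2212 − 2268 = −56 kJ
For 2× the reaction as written: 2 × (−56) = −112 kJ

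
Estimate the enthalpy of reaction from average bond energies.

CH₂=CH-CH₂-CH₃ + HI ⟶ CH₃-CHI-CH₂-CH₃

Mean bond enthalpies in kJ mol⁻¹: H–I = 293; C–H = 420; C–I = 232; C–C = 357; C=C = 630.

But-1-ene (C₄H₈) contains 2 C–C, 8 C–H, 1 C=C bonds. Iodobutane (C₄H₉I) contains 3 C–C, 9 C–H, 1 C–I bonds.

ΔH ≈ −86 kJ

Bonds broken (reactants):
  C–C: 2 × 357 = 714
  C–H: 8 × 420 = 3360
  C=C: 1 × 630 = 630
  H–I: 1 × 293 = 293
  Σ(broken) = 4997 kJ
Bonds formed (products):
  C–C: 3 × 357 = 1071
  C–H: 9 × 420 = 3780
  C–I: 1 × 232 = 232
  Σ(formed) = 5083 kJ
ΔH = Σ(broken) − Σ(formed) = 4997 − 5083 = −86 kJ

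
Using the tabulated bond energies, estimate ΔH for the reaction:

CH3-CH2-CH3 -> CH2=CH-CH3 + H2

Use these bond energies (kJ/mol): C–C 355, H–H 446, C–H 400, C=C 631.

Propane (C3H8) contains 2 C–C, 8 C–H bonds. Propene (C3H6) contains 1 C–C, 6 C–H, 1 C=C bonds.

ΔH ≈ +78 kJ

Bonds broken (reactants):
  C–C: 2 × 355 = 710
  C–H: 8 × 400 = 3200
  Σ(broken) = 3910 kJ
Bonds formed (products):
  C–C: 1 × 355 = 355
  C–H: 6 × 400 = 2400
  C=C: 1 × 631 = 631
  H–H: 1 × 446 = 446
  Σ(formed) = 3832 kJ
ΔH = Σ(broken) − Σ(formed) = 3910 − 3832 = +78 kJ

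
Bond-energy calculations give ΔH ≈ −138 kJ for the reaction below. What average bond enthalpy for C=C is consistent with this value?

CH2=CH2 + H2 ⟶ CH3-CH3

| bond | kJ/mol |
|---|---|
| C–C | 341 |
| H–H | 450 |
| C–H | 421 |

D(C=C) ≈ 595 kJ/mol

Let D be the C=C bond energy.
Σ(broken) = 4×421 + 1×D + 1×450 = 2134 + D
Σ(formed) = 1×341 + 6×421 = 2867
ΔH = Σ(broken) − Σ(formed) = (2134 + D) − (2867) = −733 + D
Setting this equal to −138 kJ gives D = 595 kJ/mol.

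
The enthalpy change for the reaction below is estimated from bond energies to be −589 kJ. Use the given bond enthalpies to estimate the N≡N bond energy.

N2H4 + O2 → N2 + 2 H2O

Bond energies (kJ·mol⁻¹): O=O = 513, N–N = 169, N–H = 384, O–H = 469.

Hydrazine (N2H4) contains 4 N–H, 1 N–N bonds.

Let D be the N≡N bond energy.
Σ(broken) = 4×384 + 1×169 + 1×513 = 2218
Σ(formed) = 1×D + 4×469 = 1876 + D
ΔH = Σ(broken) − Σ(formed) = (2218) − (1876 + D) = +342 − D
Setting this equal to −589 kJ gives D = 931 kJ/mol.

D(N≡N) ≈ 931 kJ/mol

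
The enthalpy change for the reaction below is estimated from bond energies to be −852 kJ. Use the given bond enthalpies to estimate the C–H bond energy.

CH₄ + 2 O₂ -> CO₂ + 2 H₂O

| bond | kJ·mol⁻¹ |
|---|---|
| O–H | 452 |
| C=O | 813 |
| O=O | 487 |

D(C–H) ≈ 402 kJ/mol

Let D be the C–H bond energy.
Σ(broken) = 4×D + 2×487 = 974 + 4D
Σ(formed) = 2×813 + 4×452 = 3434
ΔH = Σ(broken) − Σ(formed) = (974 + 4D) − (3434) = −2460 + 4D
Setting this equal to −852 kJ gives 4D = 1608, so D = 402 kJ/mol.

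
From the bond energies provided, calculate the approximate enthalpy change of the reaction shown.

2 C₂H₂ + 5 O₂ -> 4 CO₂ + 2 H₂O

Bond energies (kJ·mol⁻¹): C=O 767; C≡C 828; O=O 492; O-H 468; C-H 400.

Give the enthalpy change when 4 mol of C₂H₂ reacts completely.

ΔH = −4584 kJ

Bonds broken (reactants):
  C≡C: 2 × 828 = 1656
  C-H: 4 × 400 = 1600
  O=O: 5 × 492 = 2460
  Σ(broken) = 5716 kJ
Bonds formed (products):
  C=O: 8 × 767 = 6136
  O-H: 4 × 468 = 1872
  Σ(formed) = 8008 kJ
ΔH = Σ(broken) − Σ(formed) = 5716 − 8008 = −2292 kJ
For 2× the reaction as written: 2 × (−2292) = −4584 kJ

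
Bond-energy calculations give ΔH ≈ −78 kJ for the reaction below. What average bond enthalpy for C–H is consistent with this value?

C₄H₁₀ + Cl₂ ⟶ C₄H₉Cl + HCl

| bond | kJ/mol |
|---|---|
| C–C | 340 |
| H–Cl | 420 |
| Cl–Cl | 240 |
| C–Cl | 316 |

D(C–H) ≈ 418 kJ/mol

Let D be the C–H bond energy.
Σ(broken) = 3×340 + 10×D + 1×240 = 1260 + 10D
Σ(formed) = 3×340 + 1×316 + 9×D + 1×420 = 1756 + 9D
ΔH = Σ(broken) − Σ(formed) = (1260 + 10D) − (1756 + 9D) = −496 + D
Setting this equal to −78 kJ gives D = 418 kJ/mol.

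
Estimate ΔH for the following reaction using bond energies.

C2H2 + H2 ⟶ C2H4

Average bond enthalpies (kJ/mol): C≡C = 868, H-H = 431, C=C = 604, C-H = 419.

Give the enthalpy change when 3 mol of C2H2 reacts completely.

Bonds broken (reactants):
  C≡C: 1 × 868 = 868
  C-H: 2 × 419 = 838
  H-H: 1 × 431 = 431
  Σ(broken) = 2137 kJ
Bonds formed (products):
  C-H: 4 × 419 = 1676
  C=C: 1 × 604 = 604
  Σ(formed) = 2280 kJ
ΔH = Σ(broken) − Σ(formed) = 2137 − 2280 = −143 kJ
For 3× the reaction as written: 3 × (−143) = −429 kJ

ΔH = −429 kJ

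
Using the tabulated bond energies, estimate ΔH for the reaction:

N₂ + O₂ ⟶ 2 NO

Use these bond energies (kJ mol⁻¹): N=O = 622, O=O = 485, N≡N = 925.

Bonds broken (reactants):
  N≡N: 1 × 925 = 925
  O=O: 1 × 485 = 485
  Σ(broken) = 1410 kJ
Bonds formed (products):
  N=O: 2 × 622 = 1244
  Σ(formed) = 1244 kJ
ΔH = Σ(broken) − Σ(formed) = 1410 − 1244 = +166 kJ

ΔH ≈ +166 kJ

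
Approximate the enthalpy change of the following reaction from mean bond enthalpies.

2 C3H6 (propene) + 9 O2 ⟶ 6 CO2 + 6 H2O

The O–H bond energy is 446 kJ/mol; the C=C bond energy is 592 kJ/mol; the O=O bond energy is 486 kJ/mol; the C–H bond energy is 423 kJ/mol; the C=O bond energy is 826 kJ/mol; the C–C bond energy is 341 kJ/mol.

ΔH ≈ −3948 kJ

Bonds broken (reactants):
  C–C: 2 × 341 = 682
  C–H: 12 × 423 = 5076
  C=C: 2 × 592 = 1184
  O=O: 9 × 486 = 4374
  Σ(broken) = 11316 kJ
Bonds formed (products):
  C=O: 12 × 826 = 9912
  O–H: 12 × 446 = 5352
  Σ(formed) = 15264 kJ
ΔH = Σ(broken) − Σ(formed) = 11316 − 15264 = −3948 kJ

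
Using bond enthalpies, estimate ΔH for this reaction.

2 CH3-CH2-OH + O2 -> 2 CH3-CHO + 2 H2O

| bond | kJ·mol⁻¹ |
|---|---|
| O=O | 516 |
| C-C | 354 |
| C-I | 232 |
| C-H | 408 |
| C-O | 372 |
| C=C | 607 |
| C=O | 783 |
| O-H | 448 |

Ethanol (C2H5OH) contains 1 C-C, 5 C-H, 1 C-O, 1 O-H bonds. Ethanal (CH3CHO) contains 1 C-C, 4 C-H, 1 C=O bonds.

Bonds broken (reactants):
  C-C: 2 × 354 = 708
  C-H: 10 × 408 = 4080
  C-O: 2 × 372 = 744
  O-H: 2 × 448 = 896
  O=O: 1 × 516 = 516
  Σ(broken) = 6944 kJ
Bonds formed (products):
  C-C: 2 × 354 = 708
  C-H: 8 × 408 = 3264
  C=O: 2 × 783 = 1566
  O-H: 4 × 448 = 1792
  Σ(formed) = 7330 kJ
ΔH = Σ(broken) − Σ(formed) = 6944 − 7330 = −386 kJ

ΔH ≈ −386 kJ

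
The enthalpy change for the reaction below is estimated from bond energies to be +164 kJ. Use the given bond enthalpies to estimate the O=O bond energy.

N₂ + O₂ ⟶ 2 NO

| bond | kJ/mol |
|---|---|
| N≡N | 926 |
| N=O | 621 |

Let D be the O=O bond energy.
Σ(broken) = 1×926 + 1×D = 926 + D
Σ(formed) = 2×621 = 1242
ΔH = Σ(broken) − Σ(formed) = (926 + D) − (1242) = −316 + D
Setting this equal to +164 kJ gives D = 480 kJ/mol.

D(O=O) ≈ 480 kJ/mol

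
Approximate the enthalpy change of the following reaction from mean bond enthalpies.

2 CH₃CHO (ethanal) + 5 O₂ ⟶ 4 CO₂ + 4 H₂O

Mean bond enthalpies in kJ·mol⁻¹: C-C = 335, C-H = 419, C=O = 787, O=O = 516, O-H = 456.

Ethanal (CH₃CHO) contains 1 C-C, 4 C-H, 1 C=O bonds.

ΔH ≈ −1768 kJ

Bonds broken (reactants):
  C-C: 2 × 335 = 670
  C-H: 8 × 419 = 3352
  C=O: 2 × 787 = 1574
  O=O: 5 × 516 = 2580
  Σ(broken) = 8176 kJ
Bonds formed (products):
  C=O: 8 × 787 = 6296
  O-H: 8 × 456 = 3648
  Σ(formed) = 9944 kJ
ΔH = Σ(broken) − Σ(formed) = 8176 − 9944 = −1768 kJ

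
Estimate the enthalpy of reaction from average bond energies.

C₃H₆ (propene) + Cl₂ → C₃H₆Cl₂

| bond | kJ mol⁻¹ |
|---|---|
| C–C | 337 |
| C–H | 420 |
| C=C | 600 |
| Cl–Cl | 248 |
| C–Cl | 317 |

ΔH ≈ −123 kJ

Bonds broken (reactants):
  C–C: 1 × 337 = 337
  C–H: 6 × 420 = 2520
  C=C: 1 × 600 = 600
  Cl–Cl: 1 × 248 = 248
  Σ(broken) = 3705 kJ
Bonds formed (products):
  C–C: 2 × 337 = 674
  C–Cl: 2 × 317 = 634
  C–H: 6 × 420 = 2520
  Σ(formed) = 3828 kJ
ΔH = Σ(broken) − Σ(formed) = 3705 − 3828 = −123 kJ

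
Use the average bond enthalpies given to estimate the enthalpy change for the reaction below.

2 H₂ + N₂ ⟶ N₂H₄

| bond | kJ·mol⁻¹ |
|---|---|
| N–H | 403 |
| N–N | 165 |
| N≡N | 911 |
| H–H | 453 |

ΔH ≈ +40 kJ

Bonds broken (reactants):
  H–H: 2 × 453 = 906
  N≡N: 1 × 911 = 911
  Σ(broken) = 1817 kJ
Bonds formed (products):
  N–H: 4 × 403 = 1612
  N–N: 1 × 165 = 165
  Σ(formed) = 1777 kJ
ΔH = Σ(broken) − Σ(formed) = 1817 − 1777 = +40 kJ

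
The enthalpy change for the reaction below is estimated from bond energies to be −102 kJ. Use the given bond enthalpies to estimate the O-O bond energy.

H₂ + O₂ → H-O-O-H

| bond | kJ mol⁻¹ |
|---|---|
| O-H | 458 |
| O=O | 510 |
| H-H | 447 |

D(O-O) ≈ 143 kJ/mol

Let D be the O-O bond energy.
Σ(broken) = 1×447 + 1×510 = 957
Σ(formed) = 2×458 + 1×D = 916 + D
ΔH = Σ(broken) − Σ(formed) = (957) − (916 + D) = +41 − D
Setting this equal to −102 kJ gives D = 143 kJ/mol.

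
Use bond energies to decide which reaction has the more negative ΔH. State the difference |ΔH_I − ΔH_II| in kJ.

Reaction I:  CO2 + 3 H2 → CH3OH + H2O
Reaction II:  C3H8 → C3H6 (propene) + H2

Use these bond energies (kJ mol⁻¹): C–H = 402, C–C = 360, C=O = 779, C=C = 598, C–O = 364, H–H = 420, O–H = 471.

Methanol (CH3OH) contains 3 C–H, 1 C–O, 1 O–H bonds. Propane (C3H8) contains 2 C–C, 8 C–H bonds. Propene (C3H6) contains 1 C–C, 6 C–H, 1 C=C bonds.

Reaction I, by 311 kJ

Reaction I:
  Bonds broken (reactants):
    C=O: 2 × 779 = 1558
    H–H: 3 × 420 = 1260
    Σ(broken) = 2818 kJ
  Bonds formed (products):
    C–H: 3 × 402 = 1206
    C–O: 1 × 364 = 364
    O–H: 3 × 471 = 1413
    Σ(formed) = 2983 kJ
  ΔH_I = 2818 − 2983 = −165 kJ
Reaction II:
  Bonds broken (reactants):
    C–C: 2 × 360 = 720
    C–H: 8 × 402 = 3216
    Σ(broken) = 3936 kJ
  Bonds formed (products):
    C–C: 1 × 360 = 360
    C–H: 6 × 402 = 2412
    C=C: 1 × 598 = 598
    H–H: 1 × 420 = 420
    Σ(formed) = 3790 kJ
  ΔH_II = 3936 − 3790 = +146 kJ
ΔH_I − ΔH_II = −311 kJ, so reaction I has the more negative ΔH; |ΔH_I − ΔH_II| = 311 kJ.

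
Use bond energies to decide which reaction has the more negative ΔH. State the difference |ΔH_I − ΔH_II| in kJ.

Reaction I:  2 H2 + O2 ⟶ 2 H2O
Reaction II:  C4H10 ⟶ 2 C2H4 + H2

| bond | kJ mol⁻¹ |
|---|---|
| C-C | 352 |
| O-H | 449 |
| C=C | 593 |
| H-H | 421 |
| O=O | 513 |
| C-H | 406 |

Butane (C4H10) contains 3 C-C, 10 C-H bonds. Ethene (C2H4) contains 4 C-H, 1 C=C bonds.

Reaction I:
  Bonds broken (reactants):
    H-H: 2 × 421 = 842
    O=O: 1 × 513 = 513
    Σ(broken) = 1355 kJ
  Bonds formed (products):
    O-H: 4 × 449 = 1796
    Σ(formed) = 1796 kJ
  ΔH_I = 1355 − 1796 = −441 kJ
Reaction II:
  Bonds broken (reactants):
    C-C: 3 × 352 = 1056
    C-H: 10 × 406 = 4060
    Σ(broken) = 5116 kJ
  Bonds formed (products):
    C-H: 8 × 406 = 3248
    C=C: 2 × 593 = 1186
    H-H: 1 × 421 = 421
    Σ(formed) = 4855 kJ
  ΔH_II = 5116 − 4855 = +261 kJ
ΔH_I − ΔH_II = −702 kJ, so reaction I has the more negative ΔH; |ΔH_I − ΔH_II| = 702 kJ.

Reaction I, by 702 kJ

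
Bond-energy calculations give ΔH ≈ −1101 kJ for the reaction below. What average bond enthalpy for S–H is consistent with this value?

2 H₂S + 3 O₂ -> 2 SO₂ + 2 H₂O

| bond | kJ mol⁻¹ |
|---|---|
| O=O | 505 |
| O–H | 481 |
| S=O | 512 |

D(S–H) ≈ 339 kJ/mol

Let D be the S–H bond energy.
Σ(broken) = 3×505 + 4×D = 1515 + 4D
Σ(formed) = 4×481 + 4×512 = 3972
ΔH = Σ(broken) − Σ(formed) = (1515 + 4D) − (3972) = −2457 + 4D
Setting this equal to −1101 kJ gives 4D = 1356, so D = 339 kJ/mol.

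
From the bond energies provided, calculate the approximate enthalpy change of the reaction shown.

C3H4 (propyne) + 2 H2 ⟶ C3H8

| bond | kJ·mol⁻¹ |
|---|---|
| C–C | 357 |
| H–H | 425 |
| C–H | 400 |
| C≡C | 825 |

ΔH ≈ −282 kJ

Bonds broken (reactants):
  C≡C: 1 × 825 = 825
  C–C: 1 × 357 = 357
  C–H: 4 × 400 = 1600
  H–H: 2 × 425 = 850
  Σ(broken) = 3632 kJ
Bonds formed (products):
  C–C: 2 × 357 = 714
  C–H: 8 × 400 = 3200
  Σ(formed) = 3914 kJ
ΔH = Σ(broken) − Σ(formed) = 3632 − 3914 = −282 kJ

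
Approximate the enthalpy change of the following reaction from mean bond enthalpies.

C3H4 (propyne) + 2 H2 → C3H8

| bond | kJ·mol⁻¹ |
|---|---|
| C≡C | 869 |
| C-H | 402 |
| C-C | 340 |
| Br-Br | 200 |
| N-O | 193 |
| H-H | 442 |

Bonds broken (reactants):
  C≡C: 1 × 869 = 869
  C-C: 1 × 340 = 340
  C-H: 4 × 402 = 1608
  H-H: 2 × 442 = 884
  Σ(broken) = 3701 kJ
Bonds formed (products):
  C-C: 2 × 340 = 680
  C-H: 8 × 402 = 3216
  Σ(formed) = 3896 kJ
ΔH = Σ(broken) − Σ(formed) = 3701 − 3896 = −195 kJ

ΔH ≈ −195 kJ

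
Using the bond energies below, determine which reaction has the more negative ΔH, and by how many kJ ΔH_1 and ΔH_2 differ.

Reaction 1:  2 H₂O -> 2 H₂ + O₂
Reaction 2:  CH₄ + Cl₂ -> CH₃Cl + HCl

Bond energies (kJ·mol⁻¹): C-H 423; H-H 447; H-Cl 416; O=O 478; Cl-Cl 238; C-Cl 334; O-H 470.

Reaction 1:
  Bonds broken (reactants):
    O-H: 4 × 470 = 1880
    Σ(broken) = 1880 kJ
  Bonds formed (products):
    H-H: 2 × 447 = 894
    O=O: 1 × 478 = 478
    Σ(formed) = 1372 kJ
  ΔH_1 = 1880 − 1372 = +508 kJ
Reaction 2:
  Bonds broken (reactants):
    C-H: 4 × 423 = 1692
    Cl-Cl: 1 × 238 = 238
    Σ(broken) = 1930 kJ
  Bonds formed (products):
    C-Cl: 1 × 334 = 334
    C-H: 3 × 423 = 1269
    H-Cl: 1 × 416 = 416
    Σ(formed) = 2019 kJ
  ΔH_2 = 1930 − 2019 = −89 kJ
ΔH_1 − ΔH_2 = +597 kJ, so reaction 2 has the more negative ΔH; |ΔH_1 − ΔH_2| = 597 kJ.

Reaction 2, by 597 kJ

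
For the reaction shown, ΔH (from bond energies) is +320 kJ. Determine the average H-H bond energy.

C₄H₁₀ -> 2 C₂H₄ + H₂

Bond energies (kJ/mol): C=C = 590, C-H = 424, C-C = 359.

D(H-H) ≈ 425 kJ/mol

Let D be the H-H bond energy.
Σ(broken) = 3×359 + 10×424 = 5317
Σ(formed) = 8×424 + 2×590 + 1×D = 4572 + D
ΔH = Σ(broken) − Σ(formed) = (5317) − (4572 + D) = +745 − D
Setting this equal to +320 kJ gives D = 425 kJ/mol.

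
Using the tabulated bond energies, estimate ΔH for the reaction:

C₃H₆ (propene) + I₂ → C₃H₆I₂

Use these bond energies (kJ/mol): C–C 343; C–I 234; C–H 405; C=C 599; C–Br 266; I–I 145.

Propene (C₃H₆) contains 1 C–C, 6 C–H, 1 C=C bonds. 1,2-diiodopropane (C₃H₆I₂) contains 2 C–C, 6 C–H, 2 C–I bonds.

ΔH ≈ −67 kJ

Bonds broken (reactants):
  C–C: 1 × 343 = 343
  C–H: 6 × 405 = 2430
  C=C: 1 × 599 = 599
  I–I: 1 × 145 = 145
  Σ(broken) = 3517 kJ
Bonds formed (products):
  C–C: 2 × 343 = 686
  C–H: 6 × 405 = 2430
  C–I: 2 × 234 = 468
  Σ(formed) = 3584 kJ
ΔH = Σ(broken) − Σ(formed) = 3517 − 3584 = −67 kJ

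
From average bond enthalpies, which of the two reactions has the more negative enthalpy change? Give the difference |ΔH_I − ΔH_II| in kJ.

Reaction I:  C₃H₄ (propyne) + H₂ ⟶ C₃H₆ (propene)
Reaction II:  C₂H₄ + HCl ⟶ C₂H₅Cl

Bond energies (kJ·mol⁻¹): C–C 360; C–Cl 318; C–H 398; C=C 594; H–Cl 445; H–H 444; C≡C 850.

Reaction I:
  Bonds broken (reactants):
    C≡C: 1 × 850 = 850
    C–C: 1 × 360 = 360
    C–H: 4 × 398 = 1592
    H–H: 1 × 444 = 444
    Σ(broken) = 3246 kJ
  Bonds formed (products):
    C–C: 1 × 360 = 360
    C–H: 6 × 398 = 2388
    C=C: 1 × 594 = 594
    Σ(formed) = 3342 kJ
  ΔH_I = 3246 − 3342 = −96 kJ
Reaction II:
  Bonds broken (reactants):
    C–H: 4 × 398 = 1592
    C=C: 1 × 594 = 594
    H–Cl: 1 × 445 = 445
    Σ(broken) = 2631 kJ
  Bonds formed (products):
    C–C: 1 × 360 = 360
    C–Cl: 1 × 318 = 318
    C–H: 5 × 398 = 1990
    Σ(formed) = 2668 kJ
  ΔH_II = 2631 − 2668 = −37 kJ
ΔH_I − ΔH_II = −59 kJ, so reaction I has the more negative ΔH; |ΔH_I − ΔH_II| = 59 kJ.

Reaction I, by 59 kJ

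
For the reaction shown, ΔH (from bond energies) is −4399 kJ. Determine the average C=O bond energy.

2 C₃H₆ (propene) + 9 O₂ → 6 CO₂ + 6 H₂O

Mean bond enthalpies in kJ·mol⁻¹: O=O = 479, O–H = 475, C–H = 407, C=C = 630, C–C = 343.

D(C=O) ≈ 820 kJ/mol

Let D be the C=O bond energy.
Σ(broken) = 2×343 + 12×407 + 2×630 + 9×479 = 11141
Σ(formed) = 12×D + 12×475 = 5700 + 12D
ΔH = Σ(broken) − Σ(formed) = (11141) − (5700 + 12D) = +5441 − 12D
Setting this equal to −4399 kJ gives 12D = 9840, so D = 820 kJ/mol.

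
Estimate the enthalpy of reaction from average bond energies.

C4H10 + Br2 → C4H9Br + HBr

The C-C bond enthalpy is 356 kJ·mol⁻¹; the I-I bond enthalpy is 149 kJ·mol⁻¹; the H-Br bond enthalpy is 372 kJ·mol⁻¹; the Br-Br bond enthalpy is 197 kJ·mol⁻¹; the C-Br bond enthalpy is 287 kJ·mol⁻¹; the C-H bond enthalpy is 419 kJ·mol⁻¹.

ΔH ≈ −43 kJ

Bonds broken (reactants):
  Br-Br: 1 × 197 = 197
  C-C: 3 × 356 = 1068
  C-H: 10 × 419 = 4190
  Σ(broken) = 5455 kJ
Bonds formed (products):
  C-Br: 1 × 287 = 287
  C-C: 3 × 356 = 1068
  C-H: 9 × 419 = 3771
  H-Br: 1 × 372 = 372
  Σ(formed) = 5498 kJ
ΔH = Σ(broken) − Σ(formed) = 5455 − 5498 = −43 kJ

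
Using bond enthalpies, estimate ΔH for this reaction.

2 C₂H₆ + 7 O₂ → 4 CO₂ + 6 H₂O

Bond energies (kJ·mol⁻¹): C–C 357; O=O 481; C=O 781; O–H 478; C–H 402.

ΔH ≈ −3079 kJ

Bonds broken (reactants):
  C–C: 2 × 357 = 714
  C–H: 12 × 402 = 4824
  O=O: 7 × 481 = 3367
  Σ(broken) = 8905 kJ
Bonds formed (products):
  C=O: 8 × 781 = 6248
  O–H: 12 × 478 = 5736
  Σ(formed) = 11984 kJ
ΔH = Σ(broken) − Σ(formed) = 8905 − 11984 = −3079 kJ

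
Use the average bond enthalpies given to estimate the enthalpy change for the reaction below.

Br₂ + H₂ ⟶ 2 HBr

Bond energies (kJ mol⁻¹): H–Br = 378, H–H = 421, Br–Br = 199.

Bonds broken (reactants):
  Br–Br: 1 × 199 = 199
  H–H: 1 × 421 = 421
  Σ(broken) = 620 kJ
Bonds formed (products):
  H–Br: 2 × 378 = 756
  Σ(formed) = 756 kJ
ΔH = Σ(broken) − Σ(formed) = 620 − 756 = −136 kJ

ΔH ≈ −136 kJ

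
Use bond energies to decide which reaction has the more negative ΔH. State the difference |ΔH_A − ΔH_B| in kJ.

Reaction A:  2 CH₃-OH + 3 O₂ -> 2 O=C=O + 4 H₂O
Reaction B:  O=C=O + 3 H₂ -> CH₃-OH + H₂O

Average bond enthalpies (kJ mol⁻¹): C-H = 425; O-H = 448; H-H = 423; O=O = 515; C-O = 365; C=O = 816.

Reaction A:
  Bonds broken (reactants):
    C-H: 6 × 425 = 2550
    C-O: 2 × 365 = 730
    O-H: 2 × 448 = 896
    O=O: 3 × 515 = 1545
    Σ(broken) = 5721 kJ
  Bonds formed (products):
    C=O: 4 × 816 = 3264
    O-H: 8 × 448 = 3584
    Σ(formed) = 6848 kJ
  ΔH_A = 5721 − 6848 = −1127 kJ
Reaction B:
  Bonds broken (reactants):
    C=O: 2 × 816 = 1632
    H-H: 3 × 423 = 1269
    Σ(broken) = 2901 kJ
  Bonds formed (products):
    C-H: 3 × 425 = 1275
    C-O: 1 × 365 = 365
    O-H: 3 × 448 = 1344
    Σ(formed) = 2984 kJ
  ΔH_B = 2901 − 2984 = −83 kJ
ΔH_A − ΔH_B = −1044 kJ, so reaction A has the more negative ΔH; |ΔH_A − ΔH_B| = 1044 kJ.

Reaction A, by 1044 kJ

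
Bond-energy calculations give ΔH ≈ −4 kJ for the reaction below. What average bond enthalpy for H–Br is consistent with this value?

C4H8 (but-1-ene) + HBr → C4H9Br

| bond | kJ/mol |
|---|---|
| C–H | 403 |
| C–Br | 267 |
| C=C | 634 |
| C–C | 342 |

D(H–Br) ≈ 374 kJ/mol

Let D be the H–Br bond energy.
Σ(broken) = 2×342 + 8×403 + 1×634 + 1×D = 4542 + D
Σ(formed) = 1×267 + 3×342 + 9×403 = 4920
ΔH = Σ(broken) − Σ(formed) = (4542 + D) − (4920) = −378 + D
Setting this equal to −4 kJ gives D = 374 kJ/mol.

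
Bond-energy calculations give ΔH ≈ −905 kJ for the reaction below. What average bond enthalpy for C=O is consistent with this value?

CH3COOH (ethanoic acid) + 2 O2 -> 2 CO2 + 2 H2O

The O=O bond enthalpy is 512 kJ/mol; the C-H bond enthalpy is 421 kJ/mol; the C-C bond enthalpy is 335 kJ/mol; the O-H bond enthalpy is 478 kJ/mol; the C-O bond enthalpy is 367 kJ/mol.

Let D be the C=O bond energy.
Σ(broken) = 1×335 + 3×421 + 1×367 + 1×D + 1×478 + 2×512 = 3467 + D
Σ(formed) = 4×D + 4×478 = 1912 + 4D
ΔH = Σ(broken) − Σ(formed) = (3467 + D) − (1912 + 4D) = +1555 − 3D
Setting this equal to −905 kJ gives 3D = 2460, so D = 820 kJ/mol.

D(C=O) ≈ 820 kJ/mol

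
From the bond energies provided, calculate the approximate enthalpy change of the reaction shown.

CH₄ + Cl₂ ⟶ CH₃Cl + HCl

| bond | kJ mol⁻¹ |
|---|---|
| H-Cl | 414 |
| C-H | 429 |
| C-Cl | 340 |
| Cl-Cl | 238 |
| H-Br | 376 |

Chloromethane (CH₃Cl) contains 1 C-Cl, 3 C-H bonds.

Bonds broken (reactants):
  C-H: 4 × 429 = 1716
  Cl-Cl: 1 × 238 = 238
  Σ(broken) = 1954 kJ
Bonds formed (products):
  C-Cl: 1 × 340 = 340
  C-H: 3 × 429 = 1287
  H-Cl: 1 × 414 = 414
  Σ(formed) = 2041 kJ
ΔH = Σ(broken) − Σ(formed) = 1954 − 2041 = −87 kJ

ΔH ≈ −87 kJ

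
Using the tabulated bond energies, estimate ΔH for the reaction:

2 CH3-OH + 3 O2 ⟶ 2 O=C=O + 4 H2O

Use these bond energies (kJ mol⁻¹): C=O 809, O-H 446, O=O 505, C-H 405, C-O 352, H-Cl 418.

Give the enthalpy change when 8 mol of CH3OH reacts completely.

ΔH = −5052 kJ

Bonds broken (reactants):
  C-H: 6 × 405 = 2430
  C-O: 2 × 352 = 704
  O-H: 2 × 446 = 892
  O=O: 3 × 505 = 1515
  Σ(broken) = 5541 kJ
Bonds formed (products):
  C=O: 4 × 809 = 3236
  O-H: 8 × 446 = 3568
  Σ(formed) = 6804 kJ
ΔH = Σ(broken) − Σ(formed) = 5541 − 6804 = −1263 kJ
For 4× the reaction as written: 4 × (−1263) = −5052 kJ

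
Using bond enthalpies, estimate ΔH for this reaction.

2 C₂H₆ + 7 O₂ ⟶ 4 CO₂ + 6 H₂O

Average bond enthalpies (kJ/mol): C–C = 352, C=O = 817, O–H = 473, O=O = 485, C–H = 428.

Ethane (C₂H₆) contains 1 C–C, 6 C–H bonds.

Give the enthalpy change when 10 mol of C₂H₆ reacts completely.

Bonds broken (reactants):
  C–C: 2 × 352 = 704
  C–H: 12 × 428 = 5136
  O=O: 7 × 485 = 3395
  Σ(broken) = 9235 kJ
Bonds formed (products):
  C=O: 8 × 817 = 6536
  O–H: 12 × 473 = 5676
  Σ(formed) = 12212 kJ
ΔH = Σ(broken) − Σ(formed) = 9235 − 12212 = −2977 kJ
For 5× the reaction as written: 5 × (−2977) = −14885 kJ

ΔH = −14885 kJ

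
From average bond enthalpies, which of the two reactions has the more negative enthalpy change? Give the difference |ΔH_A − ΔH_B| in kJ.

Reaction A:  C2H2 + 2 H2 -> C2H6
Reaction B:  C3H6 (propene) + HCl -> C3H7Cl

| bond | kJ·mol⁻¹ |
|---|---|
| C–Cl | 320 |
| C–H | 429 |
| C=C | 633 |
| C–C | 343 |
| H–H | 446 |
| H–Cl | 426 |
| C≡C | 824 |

Reaction A, by 310 kJ

Reaction A:
  Bonds broken (reactants):
    C≡C: 1 × 824 = 824
    C–H: 2 × 429 = 858
    H–H: 2 × 446 = 892
    Σ(broken) = 2574 kJ
  Bonds formed (products):
    C–C: 1 × 343 = 343
    C–H: 6 × 429 = 2574
    Σ(formed) = 2917 kJ
  ΔH_A = 2574 − 2917 = −343 kJ
Reaction B:
  Bonds broken (reactants):
    C–C: 1 × 343 = 343
    C–H: 6 × 429 = 2574
    C=C: 1 × 633 = 633
    H–Cl: 1 × 426 = 426
    Σ(broken) = 3976 kJ
  Bonds formed (products):
    C–C: 2 × 343 = 686
    C–Cl: 1 × 320 = 320
    C–H: 7 × 429 = 3003
    Σ(formed) = 4009 kJ
  ΔH_B = 3976 − 4009 = −33 kJ
ΔH_A − ΔH_B = −310 kJ, so reaction A has the more negative ΔH; |ΔH_A − ΔH_B| = 310 kJ.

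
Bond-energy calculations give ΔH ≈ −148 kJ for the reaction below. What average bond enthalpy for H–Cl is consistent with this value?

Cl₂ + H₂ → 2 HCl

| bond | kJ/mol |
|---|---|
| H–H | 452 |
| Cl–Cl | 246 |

Let D be the H–Cl bond energy.
Σ(broken) = 1×246 + 1×452 = 698
Σ(formed) = 2×D = 2D
ΔH = Σ(broken) − Σ(formed) = (698) − (2D) = +698 − 2D
Setting this equal to −148 kJ gives 2D = 846, so D = 423 kJ/mol.

D(H–Cl) ≈ 423 kJ/mol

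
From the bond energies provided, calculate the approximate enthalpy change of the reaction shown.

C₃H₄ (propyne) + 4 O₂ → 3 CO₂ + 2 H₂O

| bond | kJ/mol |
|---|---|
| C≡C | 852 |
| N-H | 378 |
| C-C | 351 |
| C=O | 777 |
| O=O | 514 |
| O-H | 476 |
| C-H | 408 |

ΔH ≈ −1675 kJ

Bonds broken (reactants):
  C≡C: 1 × 852 = 852
  C-C: 1 × 351 = 351
  C-H: 4 × 408 = 1632
  O=O: 4 × 514 = 2056
  Σ(broken) = 4891 kJ
Bonds formed (products):
  C=O: 6 × 777 = 4662
  O-H: 4 × 476 = 1904
  Σ(formed) = 6566 kJ
ΔH = Σ(broken) − Σ(formed) = 4891 − 6566 = −1675 kJ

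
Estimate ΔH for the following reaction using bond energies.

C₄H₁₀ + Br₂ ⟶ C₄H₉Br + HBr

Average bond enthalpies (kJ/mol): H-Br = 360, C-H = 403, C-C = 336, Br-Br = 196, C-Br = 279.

ΔH ≈ −40 kJ

Bonds broken (reactants):
  Br-Br: 1 × 196 = 196
  C-C: 3 × 336 = 1008
  C-H: 10 × 403 = 4030
  Σ(broken) = 5234 kJ
Bonds formed (products):
  C-Br: 1 × 279 = 279
  C-C: 3 × 336 = 1008
  C-H: 9 × 403 = 3627
  H-Br: 1 × 360 = 360
  Σ(formed) = 5274 kJ
ΔH = Σ(broken) − Σ(formed) = 5234 − 5274 = −40 kJ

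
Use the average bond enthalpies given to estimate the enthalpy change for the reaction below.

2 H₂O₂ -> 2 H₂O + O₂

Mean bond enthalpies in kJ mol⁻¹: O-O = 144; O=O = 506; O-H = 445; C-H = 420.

Bonds broken (reactants):
  O-H: 4 × 445 = 1780
  O-O: 2 × 144 = 288
  Σ(broken) = 2068 kJ
Bonds formed (products):
  O-H: 4 × 445 = 1780
  O=O: 1 × 506 = 506
  Σ(formed) = 2286 kJ
ΔH = Σ(broken) − Σ(formed) = 2068 − 2286 = −218 kJ

ΔH ≈ −218 kJ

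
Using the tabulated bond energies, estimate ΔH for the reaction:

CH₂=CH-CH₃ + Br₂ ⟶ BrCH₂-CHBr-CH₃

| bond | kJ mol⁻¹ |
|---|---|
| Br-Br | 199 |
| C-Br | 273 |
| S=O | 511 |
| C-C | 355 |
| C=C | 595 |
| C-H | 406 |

ΔH ≈ −107 kJ

Bonds broken (reactants):
  Br-Br: 1 × 199 = 199
  C-C: 1 × 355 = 355
  C-H: 6 × 406 = 2436
  C=C: 1 × 595 = 595
  Σ(broken) = 3585 kJ
Bonds formed (products):
  C-Br: 2 × 273 = 546
  C-C: 2 × 355 = 710
  C-H: 6 × 406 = 2436
  Σ(formed) = 3692 kJ
ΔH = Σ(broken) − Σ(formed) = 3585 − 3692 = −107 kJ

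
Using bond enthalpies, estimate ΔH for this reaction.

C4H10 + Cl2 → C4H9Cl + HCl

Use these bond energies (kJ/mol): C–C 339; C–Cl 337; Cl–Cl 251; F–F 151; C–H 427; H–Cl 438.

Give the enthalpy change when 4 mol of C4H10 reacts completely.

Bonds broken (reactants):
  C–C: 3 × 339 = 1017
  C–H: 10 × 427 = 4270
  Cl–Cl: 1 × 251 = 251
  Σ(broken) = 5538 kJ
Bonds formed (products):
  C–C: 3 × 339 = 1017
  C–Cl: 1 × 337 = 337
  C–H: 9 × 427 = 3843
  H–Cl: 1 × 438 = 438
  Σ(formed) = 5635 kJ
ΔH = Σ(broken) − Σ(formed) = 5538 − 5635 = −97 kJ
For 4× the reaction as written: 4 × (−97) = −388 kJ

ΔH = −388 kJ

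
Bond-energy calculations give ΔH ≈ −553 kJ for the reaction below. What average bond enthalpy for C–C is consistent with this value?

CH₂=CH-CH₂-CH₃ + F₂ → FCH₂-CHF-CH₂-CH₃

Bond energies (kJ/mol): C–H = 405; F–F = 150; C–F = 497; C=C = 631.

D(C–C) ≈ 340 kJ/mol

Let D be the C–C bond energy.
Σ(broken) = 2×D + 8×405 + 1×631 + 1×150 = 4021 + 2D
Σ(formed) = 3×D + 2×497 + 8×405 = 4234 + 3D
ΔH = Σ(broken) − Σ(formed) = (4021 + 2D) − (4234 + 3D) = −213 − D
Setting this equal to −553 kJ gives D = 340 kJ/mol.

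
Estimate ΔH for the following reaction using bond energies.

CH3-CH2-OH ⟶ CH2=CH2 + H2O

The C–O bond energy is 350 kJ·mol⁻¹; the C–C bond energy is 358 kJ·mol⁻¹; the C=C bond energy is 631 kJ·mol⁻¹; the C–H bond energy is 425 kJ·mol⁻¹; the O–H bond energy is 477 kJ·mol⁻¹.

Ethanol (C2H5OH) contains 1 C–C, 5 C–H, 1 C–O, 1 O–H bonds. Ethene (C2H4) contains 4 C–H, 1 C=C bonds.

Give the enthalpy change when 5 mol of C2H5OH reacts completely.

Bonds broken (reactants):
  C–C: 1 × 358 = 358
  C–H: 5 × 425 = 2125
  C–O: 1 × 350 = 350
  O–H: 1 × 477 = 477
  Σ(broken) = 3310 kJ
Bonds formed (products):
  C–H: 4 × 425 = 1700
  C=C: 1 × 631 = 631
  O–H: 2 × 477 = 954
  Σ(formed) = 3285 kJ
ΔH = Σ(broken) − Σ(formed) = 3310 − 3285 = +25 kJ
For 5× the reaction as written: 5 × (+25) = +125 kJ

ΔH = +125 kJ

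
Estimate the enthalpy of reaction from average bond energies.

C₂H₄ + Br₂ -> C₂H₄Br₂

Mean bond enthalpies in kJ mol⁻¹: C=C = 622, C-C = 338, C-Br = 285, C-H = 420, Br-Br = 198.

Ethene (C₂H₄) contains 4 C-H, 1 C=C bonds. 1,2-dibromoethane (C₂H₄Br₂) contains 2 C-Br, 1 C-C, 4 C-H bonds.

ΔH ≈ −88 kJ

Bonds broken (reactants):
  Br-Br: 1 × 198 = 198
  C-H: 4 × 420 = 1680
  C=C: 1 × 622 = 622
  Σ(broken) = 2500 kJ
Bonds formed (products):
  C-Br: 2 × 285 = 570
  C-C: 1 × 338 = 338
  C-H: 4 × 420 = 1680
  Σ(formed) = 2588 kJ
ΔH = Σ(broken) − Σ(formed) = 2500 − 2588 = −88 kJ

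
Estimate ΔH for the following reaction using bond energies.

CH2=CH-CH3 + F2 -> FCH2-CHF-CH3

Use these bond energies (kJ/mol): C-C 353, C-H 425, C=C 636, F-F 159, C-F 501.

ΔH ≈ −560 kJ

Bonds broken (reactants):
  C-C: 1 × 353 = 353
  C-H: 6 × 425 = 2550
  C=C: 1 × 636 = 636
  F-F: 1 × 159 = 159
  Σ(broken) = 3698 kJ
Bonds formed (products):
  C-C: 2 × 353 = 706
  C-F: 2 × 501 = 1002
  C-H: 6 × 425 = 2550
  Σ(formed) = 4258 kJ
ΔH = Σ(broken) − Σ(formed) = 3698 − 4258 = −560 kJ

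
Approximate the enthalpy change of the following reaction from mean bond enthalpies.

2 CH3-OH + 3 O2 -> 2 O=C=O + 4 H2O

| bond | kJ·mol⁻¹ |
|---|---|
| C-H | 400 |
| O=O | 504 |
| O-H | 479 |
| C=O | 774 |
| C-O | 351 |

Bonds broken (reactants):
  C-H: 6 × 400 = 2400
  C-O: 2 × 351 = 702
  O-H: 2 × 479 = 958
  O=O: 3 × 504 = 1512
  Σ(broken) = 5572 kJ
Bonds formed (products):
  C=O: 4 × 774 = 3096
  O-H: 8 × 479 = 3832
  Σ(formed) = 6928 kJ
ΔH = Σ(broken) − Σ(formed) = 5572 − 6928 = −1356 kJ

ΔH ≈ −1356 kJ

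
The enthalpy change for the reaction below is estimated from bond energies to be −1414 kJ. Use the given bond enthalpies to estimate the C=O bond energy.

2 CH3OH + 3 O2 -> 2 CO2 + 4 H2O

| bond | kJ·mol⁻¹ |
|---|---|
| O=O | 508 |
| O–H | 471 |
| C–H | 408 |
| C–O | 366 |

D(C=O) ≈ 823 kJ/mol

Let D be the C=O bond energy.
Σ(broken) = 6×408 + 2×366 + 2×471 + 3×508 = 5646
Σ(formed) = 4×D + 8×471 = 3768 + 4D
ΔH = Σ(broken) − Σ(formed) = (5646) − (3768 + 4D) = +1878 − 4D
Setting this equal to −1414 kJ gives 4D = 3292, so D = 823 kJ/mol.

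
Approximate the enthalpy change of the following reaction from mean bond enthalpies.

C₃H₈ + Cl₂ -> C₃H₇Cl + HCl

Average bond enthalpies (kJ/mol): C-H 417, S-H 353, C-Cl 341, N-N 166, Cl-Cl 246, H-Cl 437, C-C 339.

Bonds broken (reactants):
  C-C: 2 × 339 = 678
  C-H: 8 × 417 = 3336
  Cl-Cl: 1 × 246 = 246
  Σ(broken) = 4260 kJ
Bonds formed (products):
  C-C: 2 × 339 = 678
  C-Cl: 1 × 341 = 341
  C-H: 7 × 417 = 2919
  H-Cl: 1 × 437 = 437
  Σ(formed) = 4375 kJ
ΔH = Σ(broken) − Σ(formed) = 4260 − 4375 = −115 kJ

ΔH ≈ −115 kJ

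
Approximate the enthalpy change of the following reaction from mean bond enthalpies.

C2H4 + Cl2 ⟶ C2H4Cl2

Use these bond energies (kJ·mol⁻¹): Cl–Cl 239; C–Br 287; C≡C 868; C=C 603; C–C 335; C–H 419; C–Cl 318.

ΔH ≈ −129 kJ

Bonds broken (reactants):
  C–H: 4 × 419 = 1676
  C=C: 1 × 603 = 603
  Cl–Cl: 1 × 239 = 239
  Σ(broken) = 2518 kJ
Bonds formed (products):
  C–C: 1 × 335 = 335
  C–Cl: 2 × 318 = 636
  C–H: 4 × 419 = 1676
  Σ(formed) = 2647 kJ
ΔH = Σ(broken) − Σ(formed) = 2518 − 2647 = −129 kJ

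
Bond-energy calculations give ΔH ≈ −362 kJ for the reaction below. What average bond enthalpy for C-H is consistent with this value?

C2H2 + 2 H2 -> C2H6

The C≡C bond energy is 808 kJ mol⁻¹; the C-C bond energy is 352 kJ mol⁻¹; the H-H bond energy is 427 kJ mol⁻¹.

D(C-H) ≈ 418 kJ/mol

Let D be the C-H bond energy.
Σ(broken) = 1×808 + 2×D + 2×427 = 1662 + 2D
Σ(formed) = 1×352 + 6×D = 352 + 6D
ΔH = Σ(broken) − Σ(formed) = (1662 + 2D) − (352 + 6D) = +1310 − 4D
Setting this equal to −362 kJ gives 4D = 1672, so D = 418 kJ/mol.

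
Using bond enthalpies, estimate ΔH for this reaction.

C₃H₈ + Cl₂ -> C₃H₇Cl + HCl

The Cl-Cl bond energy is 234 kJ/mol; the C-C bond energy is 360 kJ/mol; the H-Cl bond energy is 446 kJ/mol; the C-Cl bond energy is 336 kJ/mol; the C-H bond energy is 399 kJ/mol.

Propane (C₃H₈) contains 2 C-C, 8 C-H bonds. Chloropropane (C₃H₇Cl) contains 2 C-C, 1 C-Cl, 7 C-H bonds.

ΔH ≈ −149 kJ

Bonds broken (reactants):
  C-C: 2 × 360 = 720
  C-H: 8 × 399 = 3192
  Cl-Cl: 1 × 234 = 234
  Σ(broken) = 4146 kJ
Bonds formed (products):
  C-C: 2 × 360 = 720
  C-Cl: 1 × 336 = 336
  C-H: 7 × 399 = 2793
  H-Cl: 1 × 446 = 446
  Σ(formed) = 4295 kJ
ΔH = Σ(broken) − Σ(formed) = 4146 − 4295 = −149 kJ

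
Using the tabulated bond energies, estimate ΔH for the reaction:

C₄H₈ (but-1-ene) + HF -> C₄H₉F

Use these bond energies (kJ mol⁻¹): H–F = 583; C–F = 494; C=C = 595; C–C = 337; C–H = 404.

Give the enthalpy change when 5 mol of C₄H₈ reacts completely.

ΔH = −285 kJ

Bonds broken (reactants):
  C–C: 2 × 337 = 674
  C–H: 8 × 404 = 3232
  C=C: 1 × 595 = 595
  H–F: 1 × 583 = 583
  Σ(broken) = 5084 kJ
Bonds formed (products):
  C–C: 3 × 337 = 1011
  C–F: 1 × 494 = 494
  C–H: 9 × 404 = 3636
  Σ(formed) = 5141 kJ
ΔH = Σ(broken) − Σ(formed) = 5084 − 5141 = −57 kJ
For 5× the reaction as written: 5 × (−57) = −285 kJ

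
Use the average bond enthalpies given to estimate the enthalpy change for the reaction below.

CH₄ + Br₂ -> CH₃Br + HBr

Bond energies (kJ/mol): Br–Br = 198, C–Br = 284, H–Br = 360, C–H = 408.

Bonds broken (reactants):
  Br–Br: 1 × 198 = 198
  C–H: 4 × 408 = 1632
  Σ(broken) = 1830 kJ
Bonds formed (products):
  C–Br: 1 × 284 = 284
  C–H: 3 × 408 = 1224
  H–Br: 1 × 360 = 360
  Σ(formed) = 1868 kJ
ΔH = Σ(broken) − Σ(formed) = 1830 − 1868 = −38 kJ

ΔH ≈ −38 kJ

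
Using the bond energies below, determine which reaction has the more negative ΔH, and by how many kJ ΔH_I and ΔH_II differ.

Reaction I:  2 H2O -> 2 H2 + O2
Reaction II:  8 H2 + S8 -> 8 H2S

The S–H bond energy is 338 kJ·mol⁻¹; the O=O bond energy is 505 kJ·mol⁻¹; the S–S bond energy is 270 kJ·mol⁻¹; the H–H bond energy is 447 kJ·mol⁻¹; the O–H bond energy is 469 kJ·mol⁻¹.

Reaction II, by 149 kJ

Reaction I:
  Bonds broken (reactants):
    O–H: 4 × 469 = 1876
    Σ(broken) = 1876 kJ
  Bonds formed (products):
    H–H: 2 × 447 = 894
    O=O: 1 × 505 = 505
    Σ(formed) = 1399 kJ
  ΔH_I = 1876 − 1399 = +477 kJ
Reaction II:
  Bonds broken (reactants):
    H–H: 8 × 447 = 3576
    S–S: 8 × 270 = 2160
    Σ(broken) = 5736 kJ
  Bonds formed (products):
    S–H: 16 × 338 = 5408
    Σ(formed) = 5408 kJ
  ΔH_II = 5736 − 5408 = +328 kJ
ΔH_I − ΔH_II = +149 kJ, so reaction II has the more negative ΔH; |ΔH_I − ΔH_II| = 149 kJ.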